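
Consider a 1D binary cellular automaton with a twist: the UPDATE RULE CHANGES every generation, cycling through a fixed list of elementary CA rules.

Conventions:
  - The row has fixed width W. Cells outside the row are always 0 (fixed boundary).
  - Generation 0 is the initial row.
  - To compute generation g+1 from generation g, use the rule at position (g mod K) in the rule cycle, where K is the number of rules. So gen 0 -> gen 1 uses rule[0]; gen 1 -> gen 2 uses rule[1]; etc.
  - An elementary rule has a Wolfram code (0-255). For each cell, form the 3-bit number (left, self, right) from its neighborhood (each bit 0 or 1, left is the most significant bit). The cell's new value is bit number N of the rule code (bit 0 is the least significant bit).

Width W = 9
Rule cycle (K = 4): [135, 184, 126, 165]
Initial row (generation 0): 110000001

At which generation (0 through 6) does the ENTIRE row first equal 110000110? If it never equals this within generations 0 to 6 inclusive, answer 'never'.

Answer: never

Derivation:
Gen 0: 110000001
Gen 1 (rule 135): 000111111
Gen 2 (rule 184): 000111110
Gen 3 (rule 126): 001100011
Gen 4 (rule 165): 100001000
Gen 5 (rule 135): 101111011
Gen 6 (rule 184): 011110110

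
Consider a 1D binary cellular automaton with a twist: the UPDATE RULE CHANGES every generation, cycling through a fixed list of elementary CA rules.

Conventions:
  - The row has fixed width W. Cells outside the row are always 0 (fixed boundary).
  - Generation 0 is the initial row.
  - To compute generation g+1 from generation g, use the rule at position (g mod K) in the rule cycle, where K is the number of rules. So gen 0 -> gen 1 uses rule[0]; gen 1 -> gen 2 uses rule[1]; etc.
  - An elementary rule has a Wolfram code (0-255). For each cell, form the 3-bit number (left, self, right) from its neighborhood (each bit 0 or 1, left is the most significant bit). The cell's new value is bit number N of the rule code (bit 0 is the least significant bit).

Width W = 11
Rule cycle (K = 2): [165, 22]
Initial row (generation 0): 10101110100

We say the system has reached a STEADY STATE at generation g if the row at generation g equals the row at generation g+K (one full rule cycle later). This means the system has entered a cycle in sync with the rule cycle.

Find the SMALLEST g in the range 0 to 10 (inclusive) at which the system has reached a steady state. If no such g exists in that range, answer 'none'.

Gen 0: 10101110100
Gen 1 (rule 165): 11110101101
Gen 2 (rule 22): 00000100001
Gen 3 (rule 165): 11110101101
Gen 4 (rule 22): 00000100001
Gen 5 (rule 165): 11110101101
Gen 6 (rule 22): 00000100001
Gen 7 (rule 165): 11110101101
Gen 8 (rule 22): 00000100001
Gen 9 (rule 165): 11110101101
Gen 10 (rule 22): 00000100001
Gen 11 (rule 165): 11110101101
Gen 12 (rule 22): 00000100001

Answer: 1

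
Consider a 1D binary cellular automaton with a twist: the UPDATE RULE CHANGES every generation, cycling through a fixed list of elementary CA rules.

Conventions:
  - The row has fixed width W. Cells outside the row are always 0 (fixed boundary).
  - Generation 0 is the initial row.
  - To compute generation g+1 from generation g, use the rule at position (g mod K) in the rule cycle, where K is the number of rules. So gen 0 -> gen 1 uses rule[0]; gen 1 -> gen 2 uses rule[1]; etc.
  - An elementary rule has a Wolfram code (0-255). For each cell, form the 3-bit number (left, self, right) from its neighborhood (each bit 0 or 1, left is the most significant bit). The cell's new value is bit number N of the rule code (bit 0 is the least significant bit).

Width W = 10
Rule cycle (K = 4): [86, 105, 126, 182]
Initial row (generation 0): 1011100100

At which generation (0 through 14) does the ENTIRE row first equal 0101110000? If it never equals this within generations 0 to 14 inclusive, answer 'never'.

Answer: never

Derivation:
Gen 0: 1011100100
Gen 1 (rule 86): 1000111110
Gen 2 (rule 105): 0010100010
Gen 3 (rule 126): 0111110111
Gen 4 (rule 182): 1011101010
Gen 5 (rule 86): 1000101011
Gen 6 (rule 105): 0010010111
Gen 7 (rule 126): 0111111101
Gen 8 (rule 182): 1011111011
Gen 9 (rule 86): 1000001001
Gen 10 (rule 105): 0011100000
Gen 11 (rule 126): 0110110000
Gen 12 (rule 182): 1001001000
Gen 13 (rule 86): 1111111100
Gen 14 (rule 105): 1000000101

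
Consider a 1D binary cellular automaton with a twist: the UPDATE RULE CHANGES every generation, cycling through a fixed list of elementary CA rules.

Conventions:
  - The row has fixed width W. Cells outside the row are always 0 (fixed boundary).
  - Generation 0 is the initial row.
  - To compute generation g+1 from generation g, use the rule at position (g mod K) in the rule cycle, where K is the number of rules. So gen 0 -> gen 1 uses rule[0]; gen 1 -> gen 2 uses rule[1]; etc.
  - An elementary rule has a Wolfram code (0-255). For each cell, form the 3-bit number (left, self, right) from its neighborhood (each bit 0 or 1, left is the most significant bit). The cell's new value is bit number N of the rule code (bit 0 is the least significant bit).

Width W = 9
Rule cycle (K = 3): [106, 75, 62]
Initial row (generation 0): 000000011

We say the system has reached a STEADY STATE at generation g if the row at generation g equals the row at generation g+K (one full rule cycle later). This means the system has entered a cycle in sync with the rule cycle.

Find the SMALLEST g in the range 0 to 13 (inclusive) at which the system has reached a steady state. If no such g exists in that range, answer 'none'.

Gen 0: 000000011
Gen 1 (rule 106): 000000111
Gen 2 (rule 75): 111111101
Gen 3 (rule 62): 100000011
Gen 4 (rule 106): 000000111
Gen 5 (rule 75): 111111101
Gen 6 (rule 62): 100000011
Gen 7 (rule 106): 000000111
Gen 8 (rule 75): 111111101
Gen 9 (rule 62): 100000011
Gen 10 (rule 106): 000000111
Gen 11 (rule 75): 111111101
Gen 12 (rule 62): 100000011
Gen 13 (rule 106): 000000111
Gen 14 (rule 75): 111111101
Gen 15 (rule 62): 100000011
Gen 16 (rule 106): 000000111

Answer: 1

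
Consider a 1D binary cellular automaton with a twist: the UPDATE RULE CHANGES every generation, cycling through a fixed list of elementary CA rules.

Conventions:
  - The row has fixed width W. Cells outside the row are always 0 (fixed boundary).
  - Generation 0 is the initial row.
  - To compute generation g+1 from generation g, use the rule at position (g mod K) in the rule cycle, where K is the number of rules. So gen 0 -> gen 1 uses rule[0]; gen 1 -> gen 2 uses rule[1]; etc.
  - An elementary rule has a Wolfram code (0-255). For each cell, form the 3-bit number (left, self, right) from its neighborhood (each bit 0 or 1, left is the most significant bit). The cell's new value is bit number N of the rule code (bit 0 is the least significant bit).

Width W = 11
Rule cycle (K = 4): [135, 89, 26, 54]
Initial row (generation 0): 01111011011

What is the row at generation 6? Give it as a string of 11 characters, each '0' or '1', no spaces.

Answer: 00110100001

Derivation:
Gen 0: 01111011011
Gen 1 (rule 135): 10110000000
Gen 2 (rule 89): 00111111111
Gen 3 (rule 26): 01100000000
Gen 4 (rule 54): 10010000000
Gen 5 (rule 135): 10110111111
Gen 6 (rule 89): 00110100001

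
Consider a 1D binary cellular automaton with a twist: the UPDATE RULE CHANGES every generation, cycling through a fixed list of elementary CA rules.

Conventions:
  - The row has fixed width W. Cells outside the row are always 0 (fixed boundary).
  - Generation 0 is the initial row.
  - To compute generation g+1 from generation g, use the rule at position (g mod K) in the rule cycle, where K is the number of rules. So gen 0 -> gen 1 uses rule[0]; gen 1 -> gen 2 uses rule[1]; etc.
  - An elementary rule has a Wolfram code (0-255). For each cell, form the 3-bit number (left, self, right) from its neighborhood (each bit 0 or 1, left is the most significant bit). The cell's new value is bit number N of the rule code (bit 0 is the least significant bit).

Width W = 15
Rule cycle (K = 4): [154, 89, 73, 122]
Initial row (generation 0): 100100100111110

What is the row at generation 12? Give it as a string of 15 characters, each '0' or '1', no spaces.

Gen 0: 100100100111110
Gen 1 (rule 154): 011011011111101
Gen 2 (rule 89): 011011010000100
Gen 3 (rule 73): 011011000110001
Gen 4 (rule 122): 111111101111010
Gen 5 (rule 154): 111111001110001
Gen 6 (rule 89): 100001101011100
Gen 7 (rule 73): 001101100010101
Gen 8 (rule 122): 011111110101010
Gen 9 (rule 154): 111111100000001
Gen 10 (rule 89): 100000111111100
Gen 11 (rule 73): 001110100000101
Gen 12 (rule 122): 011011010001010

Answer: 011011010001010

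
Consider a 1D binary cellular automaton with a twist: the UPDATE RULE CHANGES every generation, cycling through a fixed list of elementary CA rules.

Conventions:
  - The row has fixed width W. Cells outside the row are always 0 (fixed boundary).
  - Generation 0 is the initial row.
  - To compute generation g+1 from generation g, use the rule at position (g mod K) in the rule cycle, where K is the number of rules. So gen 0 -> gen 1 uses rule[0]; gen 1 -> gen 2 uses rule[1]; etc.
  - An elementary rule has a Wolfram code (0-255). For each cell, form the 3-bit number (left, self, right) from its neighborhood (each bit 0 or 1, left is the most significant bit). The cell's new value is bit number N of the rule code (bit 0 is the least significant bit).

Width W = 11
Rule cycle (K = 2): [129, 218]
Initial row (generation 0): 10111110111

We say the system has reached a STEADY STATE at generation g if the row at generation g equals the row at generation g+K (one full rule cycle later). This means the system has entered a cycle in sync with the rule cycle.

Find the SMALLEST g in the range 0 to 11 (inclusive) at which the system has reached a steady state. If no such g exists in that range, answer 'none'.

Answer: 6

Derivation:
Gen 0: 10111110111
Gen 1 (rule 129): 00011100010
Gen 2 (rule 218): 00111110101
Gen 3 (rule 129): 10011100000
Gen 4 (rule 218): 01111110000
Gen 5 (rule 129): 00111100111
Gen 6 (rule 218): 01111111111
Gen 7 (rule 129): 00111111110
Gen 8 (rule 218): 01111111111
Gen 9 (rule 129): 00111111110
Gen 10 (rule 218): 01111111111
Gen 11 (rule 129): 00111111110
Gen 12 (rule 218): 01111111111
Gen 13 (rule 129): 00111111110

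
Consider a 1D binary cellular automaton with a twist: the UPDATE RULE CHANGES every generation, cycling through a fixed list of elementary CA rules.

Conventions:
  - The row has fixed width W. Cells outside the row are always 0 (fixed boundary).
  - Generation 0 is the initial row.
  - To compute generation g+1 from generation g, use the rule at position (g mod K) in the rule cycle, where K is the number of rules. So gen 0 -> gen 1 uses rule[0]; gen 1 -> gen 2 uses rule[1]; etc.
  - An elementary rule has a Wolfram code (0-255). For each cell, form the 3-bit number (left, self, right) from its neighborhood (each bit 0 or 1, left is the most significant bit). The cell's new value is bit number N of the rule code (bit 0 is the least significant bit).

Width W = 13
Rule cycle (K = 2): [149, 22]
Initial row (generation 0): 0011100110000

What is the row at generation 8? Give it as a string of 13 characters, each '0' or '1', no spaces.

Gen 0: 0011100110000
Gen 1 (rule 149): 1001010001111
Gen 2 (rule 22): 1111011010000
Gen 3 (rule 149): 0110000011111
Gen 4 (rule 22): 1001000100000
Gen 5 (rule 149): 1101110111111
Gen 6 (rule 22): 0000000000000
Gen 7 (rule 149): 1111111111111
Gen 8 (rule 22): 0000000000000

Answer: 0000000000000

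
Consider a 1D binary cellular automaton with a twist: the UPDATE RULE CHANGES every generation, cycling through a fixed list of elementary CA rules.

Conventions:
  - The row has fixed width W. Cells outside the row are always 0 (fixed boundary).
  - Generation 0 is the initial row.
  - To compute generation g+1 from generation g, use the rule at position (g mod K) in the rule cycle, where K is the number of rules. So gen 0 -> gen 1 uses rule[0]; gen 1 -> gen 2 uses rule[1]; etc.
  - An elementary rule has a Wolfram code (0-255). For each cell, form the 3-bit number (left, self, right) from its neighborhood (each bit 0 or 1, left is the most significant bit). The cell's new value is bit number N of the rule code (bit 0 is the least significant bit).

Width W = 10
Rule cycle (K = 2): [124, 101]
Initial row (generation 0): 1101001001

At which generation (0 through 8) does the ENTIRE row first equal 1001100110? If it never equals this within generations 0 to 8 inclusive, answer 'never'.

Answer: never

Derivation:
Gen 0: 1101001001
Gen 1 (rule 124): 1111101101
Gen 2 (rule 101): 0000110111
Gen 3 (rule 124): 0000111101
Gen 4 (rule 101): 1110000111
Gen 5 (rule 124): 1011000101
Gen 6 (rule 101): 1101010111
Gen 7 (rule 124): 1111111101
Gen 8 (rule 101): 0000000111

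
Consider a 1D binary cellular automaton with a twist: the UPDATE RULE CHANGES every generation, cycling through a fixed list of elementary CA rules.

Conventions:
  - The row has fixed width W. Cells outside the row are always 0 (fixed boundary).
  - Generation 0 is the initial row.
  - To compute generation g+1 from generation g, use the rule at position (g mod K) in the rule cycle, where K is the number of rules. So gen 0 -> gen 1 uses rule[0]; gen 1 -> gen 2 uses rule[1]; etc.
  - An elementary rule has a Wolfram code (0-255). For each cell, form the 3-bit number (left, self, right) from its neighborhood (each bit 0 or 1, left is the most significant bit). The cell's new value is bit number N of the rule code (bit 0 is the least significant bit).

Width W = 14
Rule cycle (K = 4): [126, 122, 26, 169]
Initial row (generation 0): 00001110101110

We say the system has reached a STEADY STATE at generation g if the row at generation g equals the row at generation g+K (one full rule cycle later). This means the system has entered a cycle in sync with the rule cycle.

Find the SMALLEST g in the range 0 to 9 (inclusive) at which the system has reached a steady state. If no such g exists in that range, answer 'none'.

Gen 0: 00001110101110
Gen 1 (rule 126): 00011011111011
Gen 2 (rule 122): 00111110001111
Gen 3 (rule 26): 01100001011000
Gen 4 (rule 169): 01001100110011
Gen 5 (rule 126): 11111111111111
Gen 6 (rule 122): 10000000000001
Gen 7 (rule 26): 01000000000010
Gen 8 (rule 169): 00011111111000
Gen 9 (rule 126): 00110000001100
Gen 10 (rule 122): 01111000011110
Gen 11 (rule 26): 11000100110001
Gen 12 (rule 169): 10010000100100
Gen 13 (rule 126): 11111001111110

Answer: none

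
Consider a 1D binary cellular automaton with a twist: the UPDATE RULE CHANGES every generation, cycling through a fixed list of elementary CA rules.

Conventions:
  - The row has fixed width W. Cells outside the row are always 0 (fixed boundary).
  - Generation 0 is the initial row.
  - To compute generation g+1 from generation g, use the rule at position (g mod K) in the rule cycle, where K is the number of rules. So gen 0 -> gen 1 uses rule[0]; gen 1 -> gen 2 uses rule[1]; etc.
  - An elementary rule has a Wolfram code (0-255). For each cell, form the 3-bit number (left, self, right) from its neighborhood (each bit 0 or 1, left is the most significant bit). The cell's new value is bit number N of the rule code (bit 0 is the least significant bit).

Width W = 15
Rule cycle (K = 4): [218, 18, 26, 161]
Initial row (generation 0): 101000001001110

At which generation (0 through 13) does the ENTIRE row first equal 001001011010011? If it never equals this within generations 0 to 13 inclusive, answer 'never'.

Answer: never

Derivation:
Gen 0: 101000001001110
Gen 1 (rule 218): 000100010111111
Gen 2 (rule 18): 001010100000000
Gen 3 (rule 26): 010000010000000
Gen 4 (rule 161): 000111000111111
Gen 5 (rule 218): 001111101111111
Gen 6 (rule 18): 010000000000000
Gen 7 (rule 26): 101000000000000
Gen 8 (rule 161): 010011111111111
Gen 9 (rule 218): 101111111111111
Gen 10 (rule 18): 000000000000000
Gen 11 (rule 26): 000000000000000
Gen 12 (rule 161): 111111111111111
Gen 13 (rule 218): 111111111111111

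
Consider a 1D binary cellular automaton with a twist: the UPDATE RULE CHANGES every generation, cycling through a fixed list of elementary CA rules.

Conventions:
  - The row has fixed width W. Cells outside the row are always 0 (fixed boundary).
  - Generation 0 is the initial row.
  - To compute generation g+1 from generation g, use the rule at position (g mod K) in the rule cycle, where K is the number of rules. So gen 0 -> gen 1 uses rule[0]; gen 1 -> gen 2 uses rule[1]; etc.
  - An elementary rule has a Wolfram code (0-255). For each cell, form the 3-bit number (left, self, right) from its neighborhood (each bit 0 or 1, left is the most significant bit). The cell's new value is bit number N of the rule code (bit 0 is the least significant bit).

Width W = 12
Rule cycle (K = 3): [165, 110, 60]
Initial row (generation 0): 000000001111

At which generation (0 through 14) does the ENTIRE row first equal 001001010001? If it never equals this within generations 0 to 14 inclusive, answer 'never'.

Gen 0: 000000001111
Gen 1 (rule 165): 111111100110
Gen 2 (rule 110): 100000101110
Gen 3 (rule 60): 110000111001
Gen 4 (rule 165): 000110010001
Gen 5 (rule 110): 001110110011
Gen 6 (rule 60): 001001101010
Gen 7 (rule 165): 101000011110
Gen 8 (rule 110): 111000110010
Gen 9 (rule 60): 100100101011
Gen 10 (rule 165): 100100111100
Gen 11 (rule 110): 101101100100
Gen 12 (rule 60): 111011010110
Gen 13 (rule 165): 010100111000
Gen 14 (rule 110): 111101101000

Answer: never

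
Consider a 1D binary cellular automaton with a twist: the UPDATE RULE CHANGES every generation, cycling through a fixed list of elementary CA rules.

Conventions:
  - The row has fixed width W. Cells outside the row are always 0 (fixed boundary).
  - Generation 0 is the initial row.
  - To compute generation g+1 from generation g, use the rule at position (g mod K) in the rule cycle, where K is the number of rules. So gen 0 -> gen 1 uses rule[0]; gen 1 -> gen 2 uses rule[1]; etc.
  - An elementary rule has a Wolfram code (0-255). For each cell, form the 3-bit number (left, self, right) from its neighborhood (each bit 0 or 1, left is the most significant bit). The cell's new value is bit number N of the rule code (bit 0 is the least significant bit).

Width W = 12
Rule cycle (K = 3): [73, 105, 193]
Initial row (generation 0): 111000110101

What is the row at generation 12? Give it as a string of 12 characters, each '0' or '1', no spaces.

Answer: 011100011100

Derivation:
Gen 0: 111000110101
Gen 1 (rule 73): 101010110000
Gen 2 (rule 105): 010101110111
Gen 3 (rule 193): 000000110011
Gen 4 (rule 73): 111110110011
Gen 5 (rule 105): 100011110011
Gen 6 (rule 193): 001001110001
Gen 7 (rule 73): 100001010100
Gen 8 (rule 105): 001100101001
Gen 9 (rule 193): 100100000000
Gen 10 (rule 73): 000001111111
Gen 11 (rule 105): 111101000001
Gen 12 (rule 193): 011100011100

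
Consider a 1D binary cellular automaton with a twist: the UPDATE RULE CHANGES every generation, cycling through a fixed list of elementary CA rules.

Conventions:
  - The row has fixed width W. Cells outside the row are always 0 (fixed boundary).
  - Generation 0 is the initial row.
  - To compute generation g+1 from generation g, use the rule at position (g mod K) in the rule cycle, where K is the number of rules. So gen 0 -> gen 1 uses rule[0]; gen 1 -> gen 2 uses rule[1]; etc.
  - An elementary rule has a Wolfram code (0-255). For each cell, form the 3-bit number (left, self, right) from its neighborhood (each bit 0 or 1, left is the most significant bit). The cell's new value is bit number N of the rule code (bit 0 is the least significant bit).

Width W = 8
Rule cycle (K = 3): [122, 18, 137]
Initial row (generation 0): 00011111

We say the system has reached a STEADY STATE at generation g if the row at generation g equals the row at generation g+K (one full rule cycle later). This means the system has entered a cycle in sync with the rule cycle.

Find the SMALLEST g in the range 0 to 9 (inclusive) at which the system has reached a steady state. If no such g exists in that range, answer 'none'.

Answer: 8

Derivation:
Gen 0: 00011111
Gen 1 (rule 122): 00110001
Gen 2 (rule 18): 01001010
Gen 3 (rule 137): 00000000
Gen 4 (rule 122): 00000000
Gen 5 (rule 18): 00000000
Gen 6 (rule 137): 11111111
Gen 7 (rule 122): 10000001
Gen 8 (rule 18): 01000010
Gen 9 (rule 137): 00011000
Gen 10 (rule 122): 00111100
Gen 11 (rule 18): 01000010
Gen 12 (rule 137): 00011000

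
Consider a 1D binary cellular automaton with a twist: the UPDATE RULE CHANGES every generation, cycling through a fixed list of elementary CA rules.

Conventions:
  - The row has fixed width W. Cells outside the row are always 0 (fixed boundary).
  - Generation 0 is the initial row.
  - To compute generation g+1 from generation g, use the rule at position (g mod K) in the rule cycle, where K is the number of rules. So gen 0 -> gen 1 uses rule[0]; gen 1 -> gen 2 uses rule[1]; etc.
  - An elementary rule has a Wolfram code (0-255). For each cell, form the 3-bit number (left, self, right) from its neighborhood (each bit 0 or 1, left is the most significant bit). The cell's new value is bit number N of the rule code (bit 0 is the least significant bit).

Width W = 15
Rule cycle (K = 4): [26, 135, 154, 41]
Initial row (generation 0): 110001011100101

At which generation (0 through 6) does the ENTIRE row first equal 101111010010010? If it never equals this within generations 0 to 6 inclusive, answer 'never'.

Answer: 6

Derivation:
Gen 0: 110001011100101
Gen 1 (rule 26): 101010010011000
Gen 2 (rule 135): 101010110100011
Gen 3 (rule 154): 000000100010110
Gen 4 (rule 41): 111110001001100
Gen 5 (rule 26): 100001010111010
Gen 6 (rule 135): 101111010010010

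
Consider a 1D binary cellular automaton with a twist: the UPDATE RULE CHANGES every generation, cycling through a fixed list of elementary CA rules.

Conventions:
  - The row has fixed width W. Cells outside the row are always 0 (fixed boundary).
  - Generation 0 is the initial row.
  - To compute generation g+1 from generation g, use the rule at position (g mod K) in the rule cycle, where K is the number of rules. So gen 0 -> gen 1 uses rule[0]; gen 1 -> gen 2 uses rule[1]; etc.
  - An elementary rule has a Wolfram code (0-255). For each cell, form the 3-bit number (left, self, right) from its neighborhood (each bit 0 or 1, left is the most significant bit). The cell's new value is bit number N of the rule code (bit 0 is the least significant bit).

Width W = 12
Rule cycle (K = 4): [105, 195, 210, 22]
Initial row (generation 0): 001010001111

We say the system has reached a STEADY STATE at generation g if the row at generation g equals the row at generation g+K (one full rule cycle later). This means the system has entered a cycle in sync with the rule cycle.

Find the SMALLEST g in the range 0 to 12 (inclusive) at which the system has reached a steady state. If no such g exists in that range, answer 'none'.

Gen 0: 001010001111
Gen 1 (rule 105): 100100101001
Gen 2 (rule 195): 001001000010
Gen 3 (rule 210): 010110100101
Gen 4 (rule 22): 110000111101
Gen 5 (rule 105): 110110100110
Gen 6 (rule 195): 010010001010
Gen 7 (rule 210): 101101010001
Gen 8 (rule 22): 100001011011
Gen 9 (rule 105): 001100111111
Gen 10 (rule 195): 110101011111
Gen 11 (rule 210): 010000001111
Gen 12 (rule 22): 111000010000
Gen 13 (rule 105): 101011000111
Gen 14 (rule 195): 000001011011
Gen 15 (rule 210): 000010001001
Gen 16 (rule 22): 000111011111

Answer: none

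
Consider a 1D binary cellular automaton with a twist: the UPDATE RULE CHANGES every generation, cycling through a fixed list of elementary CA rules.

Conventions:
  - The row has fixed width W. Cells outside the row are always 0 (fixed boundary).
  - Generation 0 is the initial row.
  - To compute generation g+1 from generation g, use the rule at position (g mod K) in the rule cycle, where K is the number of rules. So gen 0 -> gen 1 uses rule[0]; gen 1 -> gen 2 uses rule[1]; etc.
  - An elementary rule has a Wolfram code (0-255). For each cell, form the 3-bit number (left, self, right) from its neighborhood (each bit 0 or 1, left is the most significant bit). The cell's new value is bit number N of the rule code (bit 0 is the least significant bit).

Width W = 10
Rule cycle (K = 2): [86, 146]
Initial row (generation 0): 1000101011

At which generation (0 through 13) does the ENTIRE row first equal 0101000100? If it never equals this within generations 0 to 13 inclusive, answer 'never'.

Gen 0: 1000101011
Gen 1 (rule 86): 1101101001
Gen 2 (rule 146): 0000000110
Gen 3 (rule 86): 0000001011
Gen 4 (rule 146): 0000010000
Gen 5 (rule 86): 0000111000
Gen 6 (rule 146): 0001010100
Gen 7 (rule 86): 0011010110
Gen 8 (rule 146): 0100000001
Gen 9 (rule 86): 1110000011
Gen 10 (rule 146): 0101000100
Gen 11 (rule 86): 1101101110
Gen 12 (rule 146): 0000000101
Gen 13 (rule 86): 0000001101

Answer: 10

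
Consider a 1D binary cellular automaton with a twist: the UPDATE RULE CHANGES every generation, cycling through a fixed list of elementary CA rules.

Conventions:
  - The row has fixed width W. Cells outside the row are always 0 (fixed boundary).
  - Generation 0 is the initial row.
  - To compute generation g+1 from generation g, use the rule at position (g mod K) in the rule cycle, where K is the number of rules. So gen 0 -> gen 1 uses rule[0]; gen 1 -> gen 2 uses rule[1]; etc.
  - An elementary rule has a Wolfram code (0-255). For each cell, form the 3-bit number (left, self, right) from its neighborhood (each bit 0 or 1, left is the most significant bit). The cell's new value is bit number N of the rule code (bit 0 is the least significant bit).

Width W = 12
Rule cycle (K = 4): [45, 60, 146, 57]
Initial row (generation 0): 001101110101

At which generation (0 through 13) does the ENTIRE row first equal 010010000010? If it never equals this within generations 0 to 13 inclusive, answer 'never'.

Answer: 5

Derivation:
Gen 0: 001101110101
Gen 1 (rule 45): 101011001111
Gen 2 (rule 60): 111110101000
Gen 3 (rule 146): 011100000100
Gen 4 (rule 57): 010011110011
Gen 5 (rule 45): 010010000010
Gen 6 (rule 60): 011011000011
Gen 7 (rule 146): 100000100100
Gen 8 (rule 57): 011110010011
Gen 9 (rule 45): 010000010010
Gen 10 (rule 60): 011000011011
Gen 11 (rule 146): 100100100000
Gen 12 (rule 57): 010010011111
Gen 13 (rule 45): 010010010000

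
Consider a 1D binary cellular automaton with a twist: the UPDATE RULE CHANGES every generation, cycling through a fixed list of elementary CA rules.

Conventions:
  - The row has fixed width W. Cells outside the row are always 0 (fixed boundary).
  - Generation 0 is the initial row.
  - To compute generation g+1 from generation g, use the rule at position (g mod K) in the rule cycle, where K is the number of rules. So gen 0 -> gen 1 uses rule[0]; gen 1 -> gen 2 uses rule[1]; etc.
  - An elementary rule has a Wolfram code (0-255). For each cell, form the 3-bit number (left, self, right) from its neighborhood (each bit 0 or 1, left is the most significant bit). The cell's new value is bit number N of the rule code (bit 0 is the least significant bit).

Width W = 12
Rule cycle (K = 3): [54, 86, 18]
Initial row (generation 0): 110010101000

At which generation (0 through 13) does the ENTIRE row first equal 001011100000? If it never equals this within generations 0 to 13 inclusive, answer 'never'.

Answer: never

Derivation:
Gen 0: 110010101000
Gen 1 (rule 54): 001111111100
Gen 2 (rule 86): 010000000110
Gen 3 (rule 18): 101000001001
Gen 4 (rule 54): 111100011111
Gen 5 (rule 86): 000110100001
Gen 6 (rule 18): 001000010010
Gen 7 (rule 54): 011100111111
Gen 8 (rule 86): 100111000001
Gen 9 (rule 18): 011000100010
Gen 10 (rule 54): 100101110111
Gen 11 (rule 86): 111100010001
Gen 12 (rule 18): 000010101010
Gen 13 (rule 54): 000111111111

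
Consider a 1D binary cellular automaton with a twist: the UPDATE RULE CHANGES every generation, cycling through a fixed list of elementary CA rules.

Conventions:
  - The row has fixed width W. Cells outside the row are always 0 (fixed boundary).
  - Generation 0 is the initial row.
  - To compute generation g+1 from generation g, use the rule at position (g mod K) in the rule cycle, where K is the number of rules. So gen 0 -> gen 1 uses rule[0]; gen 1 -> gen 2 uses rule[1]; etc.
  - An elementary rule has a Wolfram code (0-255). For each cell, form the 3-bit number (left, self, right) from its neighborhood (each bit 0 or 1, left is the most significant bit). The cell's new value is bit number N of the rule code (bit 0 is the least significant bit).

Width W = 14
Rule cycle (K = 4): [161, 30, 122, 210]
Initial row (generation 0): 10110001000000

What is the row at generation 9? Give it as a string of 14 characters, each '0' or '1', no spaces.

Answer: 00100010111001

Derivation:
Gen 0: 10110001000000
Gen 1 (rule 161): 01000100011111
Gen 2 (rule 30): 11101110110000
Gen 3 (rule 122): 10111011111000
Gen 4 (rule 210): 00011001111100
Gen 5 (rule 161): 11000000111001
Gen 6 (rule 30): 10100001100111
Gen 7 (rule 122): 01010011111101
Gen 8 (rule 210): 10001101111100
Gen 9 (rule 161): 00100010111001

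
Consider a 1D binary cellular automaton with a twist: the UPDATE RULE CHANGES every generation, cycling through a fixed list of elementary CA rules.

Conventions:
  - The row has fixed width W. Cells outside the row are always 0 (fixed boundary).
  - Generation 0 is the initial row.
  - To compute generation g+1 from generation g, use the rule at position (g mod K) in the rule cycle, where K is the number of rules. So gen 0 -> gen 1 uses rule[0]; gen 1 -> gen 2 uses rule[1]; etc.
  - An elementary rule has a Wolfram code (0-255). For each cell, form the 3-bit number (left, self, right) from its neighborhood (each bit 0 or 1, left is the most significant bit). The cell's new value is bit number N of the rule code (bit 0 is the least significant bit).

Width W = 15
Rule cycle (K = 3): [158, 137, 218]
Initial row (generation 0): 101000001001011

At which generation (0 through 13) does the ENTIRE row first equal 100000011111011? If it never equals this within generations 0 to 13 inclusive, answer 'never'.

Gen 0: 101000001001011
Gen 1 (rule 158): 101100011111010
Gen 2 (rule 137): 001001011110000
Gen 3 (rule 218): 010110011111000
Gen 4 (rule 158): 110101111110100
Gen 5 (rule 137): 100001111100001
Gen 6 (rule 218): 010011111110010
Gen 7 (rule 158): 111111111101111
Gen 8 (rule 137): 111111111001110
Gen 9 (rule 218): 111111111111111
Gen 10 (rule 158): 111111111111110
Gen 11 (rule 137): 111111111111100
Gen 12 (rule 218): 111111111111110
Gen 13 (rule 158): 111111111111101

Answer: never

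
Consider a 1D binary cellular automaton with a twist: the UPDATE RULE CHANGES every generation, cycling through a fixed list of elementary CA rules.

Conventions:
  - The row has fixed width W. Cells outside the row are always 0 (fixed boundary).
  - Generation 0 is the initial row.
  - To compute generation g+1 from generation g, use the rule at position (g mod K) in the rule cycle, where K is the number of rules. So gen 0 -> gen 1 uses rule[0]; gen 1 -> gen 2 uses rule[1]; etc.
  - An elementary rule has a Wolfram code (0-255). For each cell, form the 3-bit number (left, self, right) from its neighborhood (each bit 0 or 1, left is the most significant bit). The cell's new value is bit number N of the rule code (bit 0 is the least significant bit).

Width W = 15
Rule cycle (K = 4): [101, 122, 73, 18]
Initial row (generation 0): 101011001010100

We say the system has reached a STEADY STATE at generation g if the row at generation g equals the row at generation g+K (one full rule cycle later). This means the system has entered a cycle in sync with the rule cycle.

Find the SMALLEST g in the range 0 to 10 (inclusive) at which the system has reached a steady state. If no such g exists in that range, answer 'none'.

Gen 0: 101011001010100
Gen 1 (rule 101): 111101001111101
Gen 2 (rule 122): 100110111000110
Gen 3 (rule 73): 000110101010110
Gen 4 (rule 18): 001000000000001
Gen 5 (rule 101): 101011111111101
Gen 6 (rule 122): 010110000000110
Gen 7 (rule 73): 000110111110110
Gen 8 (rule 18): 001000000000001
Gen 9 (rule 101): 101011111111101
Gen 10 (rule 122): 010110000000110
Gen 11 (rule 73): 000110111110110
Gen 12 (rule 18): 001000000000001
Gen 13 (rule 101): 101011111111101
Gen 14 (rule 122): 010110000000110

Answer: 4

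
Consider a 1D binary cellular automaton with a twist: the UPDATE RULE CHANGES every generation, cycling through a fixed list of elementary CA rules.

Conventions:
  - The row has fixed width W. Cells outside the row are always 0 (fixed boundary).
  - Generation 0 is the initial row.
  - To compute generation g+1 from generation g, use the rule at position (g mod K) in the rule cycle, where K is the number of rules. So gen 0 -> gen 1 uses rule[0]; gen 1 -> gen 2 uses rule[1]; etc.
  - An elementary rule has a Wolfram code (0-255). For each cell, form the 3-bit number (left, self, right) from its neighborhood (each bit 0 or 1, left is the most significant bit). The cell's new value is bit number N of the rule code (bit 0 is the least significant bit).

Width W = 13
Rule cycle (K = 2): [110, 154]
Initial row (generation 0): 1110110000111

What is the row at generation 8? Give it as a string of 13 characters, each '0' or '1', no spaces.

Gen 0: 1110110000111
Gen 1 (rule 110): 1011110001101
Gen 2 (rule 154): 0011101011000
Gen 3 (rule 110): 0110111111000
Gen 4 (rule 154): 1100111110100
Gen 5 (rule 110): 1101100011100
Gen 6 (rule 154): 1001010111010
Gen 7 (rule 110): 1011111101110
Gen 8 (rule 154): 0011111001101

Answer: 0011111001101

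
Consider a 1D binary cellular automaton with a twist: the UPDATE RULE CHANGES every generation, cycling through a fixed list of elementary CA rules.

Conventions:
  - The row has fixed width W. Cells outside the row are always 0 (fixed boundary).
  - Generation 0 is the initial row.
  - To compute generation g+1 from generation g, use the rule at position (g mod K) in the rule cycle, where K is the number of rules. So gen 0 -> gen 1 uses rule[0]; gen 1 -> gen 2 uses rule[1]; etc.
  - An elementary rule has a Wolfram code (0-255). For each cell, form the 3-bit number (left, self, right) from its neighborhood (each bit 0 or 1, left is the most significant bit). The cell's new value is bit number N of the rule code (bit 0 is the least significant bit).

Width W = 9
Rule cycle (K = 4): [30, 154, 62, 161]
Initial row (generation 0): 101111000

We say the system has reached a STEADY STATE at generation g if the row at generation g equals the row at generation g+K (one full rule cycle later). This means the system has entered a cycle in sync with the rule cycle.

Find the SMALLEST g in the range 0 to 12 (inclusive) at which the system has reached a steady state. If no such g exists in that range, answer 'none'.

Answer: none

Derivation:
Gen 0: 101111000
Gen 1 (rule 30): 101000100
Gen 2 (rule 154): 000101010
Gen 3 (rule 62): 001111111
Gen 4 (rule 161): 100111110
Gen 5 (rule 30): 111100001
Gen 6 (rule 154): 111010010
Gen 7 (rule 62): 100111111
Gen 8 (rule 161): 000011110
Gen 9 (rule 30): 000110001
Gen 10 (rule 154): 001101010
Gen 11 (rule 62): 011011111
Gen 12 (rule 161): 000101110
Gen 13 (rule 30): 001101001
Gen 14 (rule 154): 011000110
Gen 15 (rule 62): 110101101
Gen 16 (rule 161): 001010010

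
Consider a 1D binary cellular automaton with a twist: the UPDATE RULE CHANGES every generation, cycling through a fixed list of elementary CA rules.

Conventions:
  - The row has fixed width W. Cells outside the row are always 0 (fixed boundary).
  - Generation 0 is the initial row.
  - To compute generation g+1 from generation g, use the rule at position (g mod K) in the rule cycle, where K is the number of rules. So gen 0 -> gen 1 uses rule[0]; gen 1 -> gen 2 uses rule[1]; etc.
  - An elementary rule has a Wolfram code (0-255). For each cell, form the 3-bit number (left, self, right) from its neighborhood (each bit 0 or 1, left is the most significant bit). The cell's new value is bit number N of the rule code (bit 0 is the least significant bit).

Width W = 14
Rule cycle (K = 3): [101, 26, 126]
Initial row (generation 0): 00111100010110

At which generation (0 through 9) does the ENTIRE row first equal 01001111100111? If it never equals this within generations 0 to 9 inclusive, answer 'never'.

Answer: never

Derivation:
Gen 0: 00111100010110
Gen 1 (rule 101): 10000101011010
Gen 2 (rule 26): 01001000010001
Gen 3 (rule 126): 11111100111011
Gen 4 (rule 101): 00000100001101
Gen 5 (rule 26): 00001010011000
Gen 6 (rule 126): 00011111111100
Gen 7 (rule 101): 11000000000101
Gen 8 (rule 26): 10100000001000
Gen 9 (rule 126): 11110000011100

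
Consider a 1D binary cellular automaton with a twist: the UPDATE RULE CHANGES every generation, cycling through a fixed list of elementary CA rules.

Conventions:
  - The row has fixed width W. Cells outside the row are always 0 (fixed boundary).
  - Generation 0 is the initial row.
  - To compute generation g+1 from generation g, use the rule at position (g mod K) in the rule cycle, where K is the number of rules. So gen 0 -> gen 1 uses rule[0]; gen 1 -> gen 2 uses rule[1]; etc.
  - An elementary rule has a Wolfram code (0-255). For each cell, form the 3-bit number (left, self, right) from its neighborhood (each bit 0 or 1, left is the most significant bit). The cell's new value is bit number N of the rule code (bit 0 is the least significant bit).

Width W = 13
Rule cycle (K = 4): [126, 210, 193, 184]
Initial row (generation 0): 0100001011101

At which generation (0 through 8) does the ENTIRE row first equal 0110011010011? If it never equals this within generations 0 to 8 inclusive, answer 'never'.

Answer: never

Derivation:
Gen 0: 0100001011101
Gen 1 (rule 126): 1110011110111
Gen 2 (rule 210): 0111101110011
Gen 3 (rule 193): 0011100110001
Gen 4 (rule 184): 0011010101000
Gen 5 (rule 126): 0111111111100
Gen 6 (rule 210): 1011111111110
Gen 7 (rule 193): 0001111111110
Gen 8 (rule 184): 0001111111101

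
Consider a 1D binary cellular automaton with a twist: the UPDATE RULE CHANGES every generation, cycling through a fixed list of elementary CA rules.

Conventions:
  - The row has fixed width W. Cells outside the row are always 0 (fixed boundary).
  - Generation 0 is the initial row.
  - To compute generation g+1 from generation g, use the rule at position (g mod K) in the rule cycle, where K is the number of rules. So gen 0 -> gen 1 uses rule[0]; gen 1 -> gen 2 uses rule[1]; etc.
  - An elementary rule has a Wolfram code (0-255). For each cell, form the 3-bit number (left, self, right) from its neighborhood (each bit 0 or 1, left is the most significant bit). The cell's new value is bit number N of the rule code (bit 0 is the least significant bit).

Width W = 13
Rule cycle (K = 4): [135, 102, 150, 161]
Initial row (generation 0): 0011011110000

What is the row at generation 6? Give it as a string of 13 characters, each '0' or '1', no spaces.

Answer: 0111101110000

Derivation:
Gen 0: 0011011110000
Gen 1 (rule 135): 1100001100111
Gen 2 (rule 102): 0100010101001
Gen 3 (rule 150): 1110110101111
Gen 4 (rule 161): 0101001010110
Gen 5 (rule 135): 1101011010000
Gen 6 (rule 102): 0111101110000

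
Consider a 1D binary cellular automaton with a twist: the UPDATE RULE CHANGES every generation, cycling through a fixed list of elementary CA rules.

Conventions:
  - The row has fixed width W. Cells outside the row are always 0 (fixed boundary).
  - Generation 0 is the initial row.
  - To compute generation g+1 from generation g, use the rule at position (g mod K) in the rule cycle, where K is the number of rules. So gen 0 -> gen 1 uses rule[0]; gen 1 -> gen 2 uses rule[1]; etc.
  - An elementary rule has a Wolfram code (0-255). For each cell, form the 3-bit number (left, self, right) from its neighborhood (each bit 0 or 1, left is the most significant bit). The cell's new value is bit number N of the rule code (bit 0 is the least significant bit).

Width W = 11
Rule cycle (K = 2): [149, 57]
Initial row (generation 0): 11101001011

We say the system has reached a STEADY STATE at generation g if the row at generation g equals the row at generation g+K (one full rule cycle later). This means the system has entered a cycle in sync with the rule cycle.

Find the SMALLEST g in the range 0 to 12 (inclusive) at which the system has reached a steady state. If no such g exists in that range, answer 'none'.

Answer: none

Derivation:
Gen 0: 11101001011
Gen 1 (rule 149): 01001101000
Gen 2 (rule 57): 00101010111
Gen 3 (rule 149): 10101010010
Gen 4 (rule 57): 01010101001
Gen 5 (rule 149): 01010101101
Gen 6 (rule 57): 00101011010
Gen 7 (rule 149): 10101000011
Gen 8 (rule 57): 01010111010
Gen 9 (rule 149): 01010010011
Gen 10 (rule 57): 00101001010
Gen 11 (rule 149): 10101101011
Gen 12 (rule 57): 01011010110
Gen 13 (rule 149): 01000010001
Gen 14 (rule 57): 00111001100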